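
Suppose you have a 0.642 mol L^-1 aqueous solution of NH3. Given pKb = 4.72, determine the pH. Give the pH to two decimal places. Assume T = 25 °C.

NH3 + H2O ⇌ NH4+ + OH-
Kb = 10^(−4.72) = 1.91 × 10^-5
From the ICE table, Kb = [OH-]²/(0.642 − [OH-]) = 1.91 × 10^-5.
Neglecting [OH-] in the denominator: [OH-] = √(1.91 × 10^-5 × 0.642) = 3.50 × 10^-3 M
Check: 0.55% ionized — well under 5%, approximation valid.
pOH = 2.46, so pH = 14.00 − pOH = 11.54

pH = 11.54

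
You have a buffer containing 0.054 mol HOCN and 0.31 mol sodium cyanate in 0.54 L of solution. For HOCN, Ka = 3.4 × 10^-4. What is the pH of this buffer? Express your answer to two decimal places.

pH = 4.23

pKa = −log(3.4 × 10^-4) = 3.469
Henderson–Hasselbalch: pH = pKa + log([OCN-]/[HOCN]) = 3.469 + log(0.31/0.054)
pH = 3.469 + (+0.759) = 4.23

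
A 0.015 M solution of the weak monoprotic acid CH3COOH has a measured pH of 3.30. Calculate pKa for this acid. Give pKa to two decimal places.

[H+] = 10^(-3.30) = 5.01 × 10^-4 M
At equilibrium [HA] = 0.015 − 5.01 × 10^-4 = 1.45 × 10^-2 M
Ka = [H+][A-]/[HA] = (5.01 × 10^-4)² / 1.45 × 10^-2 = 1.73 × 10^-5
pKa = -log(1.73 × 10^-5) = 4.76

pKa = 4.76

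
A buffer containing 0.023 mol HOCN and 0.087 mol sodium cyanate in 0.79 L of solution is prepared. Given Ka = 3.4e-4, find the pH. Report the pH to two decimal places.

pH = 4.05

pKa = −log(3.4 × 10^-4) = 3.469
Henderson–Hasselbalch: pH = pKa + log([OCN-]/[HOCN]) = 3.469 + log(0.087/0.023)
pH = 3.469 + (+0.578) = 4.05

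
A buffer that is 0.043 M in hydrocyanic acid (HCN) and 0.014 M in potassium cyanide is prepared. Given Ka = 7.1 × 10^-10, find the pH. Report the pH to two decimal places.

pH = 8.66

pKa = −log(7.1 × 10^-10) = 9.149
pH = pKa + log([A⁻]/[HA]) = 9.149 + log(0.014/0.043)
pH = 9.149 + (-0.487) = 8.66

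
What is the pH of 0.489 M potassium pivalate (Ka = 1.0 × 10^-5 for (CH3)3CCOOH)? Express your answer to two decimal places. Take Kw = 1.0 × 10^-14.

pH = 9.34

(CH3)3CCOO- is the conjugate base of the weak acid (CH3)3CCOOH.
Kb = Kw/Ka = 1.0×10^-14 / 1.0 × 10^-5 = 1.00 × 10^-9
From the ICE table, Kb = [OH-]²/(0.489 − [OH-]) = 1.00 × 10^-9.
Assume [OH-] ≪ 0.489: [OH-] ≈ √(1.00 × 10^-9 × 0.489) = 2.21 × 10^-5 M
pOH = 4.66, so pH = 14.00 − pOH = 9.34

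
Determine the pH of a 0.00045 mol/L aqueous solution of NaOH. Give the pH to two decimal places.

NaOH is a strong base; [OH-] = 0.00045 M.
pOH = -log(0.00045) = 3.35
pH = 14.00 - 3.35 = 10.65

pH = 10.65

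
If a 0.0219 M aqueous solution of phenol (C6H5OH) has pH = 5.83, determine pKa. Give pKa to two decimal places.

[H+] = 10^(-5.83) = 1.48 × 10^-6 M
At equilibrium [HA] = 0.0219 − 1.48 × 10^-6 = 2.19 × 10^-2 M
Ka = [H+][A-]/[HA] = (1.48 × 10^-6)² / 2.19 × 10^-2 = 1.00 × 10^-10
pKa = -log(1.00 × 10^-10) = 10.00

pKa = 10.00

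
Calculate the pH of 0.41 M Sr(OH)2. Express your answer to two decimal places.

Sr(OH)2 is a strong base (each formula unit releases 2 OH-); [OH-] = 0.82 M.
pOH = -log(0.82) = 0.09
pH = 14.00 - 0.09 = 13.91

pH = 13.91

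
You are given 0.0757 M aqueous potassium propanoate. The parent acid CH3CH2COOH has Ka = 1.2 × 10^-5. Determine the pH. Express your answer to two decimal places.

pH = 8.90

CH3CH2COO- is the conjugate base of the weak acid CH3CH2COOH.
Kb = Kw/Ka = 1.0×10^-14 / 1.2 × 10^-5 = 8.33 × 10^-10
From the ICE table, Kb = [OH-]²/(0.0757 − [OH-]) = 8.33 × 10^-10.
Neglecting [OH-] in the denominator: [OH-] = √(8.33 × 10^-10 × 0.0757) = 7.94 × 10^-6 M
pOH = −log(7.94 × 10^-6) = 5.10; pH = 14.00 − 5.10 = 8.90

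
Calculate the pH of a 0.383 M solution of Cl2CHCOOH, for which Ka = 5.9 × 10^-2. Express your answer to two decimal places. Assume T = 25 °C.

Cl2CHCOOH ⇌ Cl2CHCOO- + H+
Ka = x²/(0.383 − x) = 5.9 × 10^-2
The 5% rule fails; solving x² + Ka·x − Ka·C₀ = 0 exactly:
x = (−Ka + √(Ka² + 4·Ka·C₀))/2 = 1.24 × 10^-1 M
pH = −log[H+] = −log(1.24 × 10^-1) = 0.91

pH = 0.91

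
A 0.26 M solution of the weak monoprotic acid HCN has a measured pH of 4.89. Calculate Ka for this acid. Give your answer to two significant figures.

Ka = 6.4 × 10^-10

[H+] = 10^(-4.89) = 1.29 × 10^-5 M
At equilibrium [HA] = 0.26 − 1.29 × 10^-5 = 2.60 × 10^-1 M
Ka = [H+][A-]/[HA] = (1.29 × 10^-5)² / 2.60 × 10^-1 = 6.4 × 10^-10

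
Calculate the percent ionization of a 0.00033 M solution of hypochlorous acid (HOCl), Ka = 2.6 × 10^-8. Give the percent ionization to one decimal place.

0.9%

HOCl ⇌ OCl- + H+; let x = [H+] at equilibrium.
x ≈ √(Ka·C₀) = √(2.6 × 10^-8 × 0.00033) = 2.93 × 10^-6 M
Fraction ionized = 2.93 × 10^-6 / 0.00033 = 0.0089 → 0.9%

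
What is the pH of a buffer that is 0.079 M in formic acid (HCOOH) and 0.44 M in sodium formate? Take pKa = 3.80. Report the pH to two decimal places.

pH = 4.55

pH = pKa + log([A⁻]/[HA]) = 3.80 + log(0.44/0.079)
pH = 3.80 + (+0.746) = 4.55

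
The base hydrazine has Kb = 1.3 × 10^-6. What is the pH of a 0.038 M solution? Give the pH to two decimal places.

N2H4 + H2O ⇌ N2H5+ + OH-
Kb = [OH-]²/(0.038 − [OH-]) = 1.3 × 10^-6
Assume [OH-] ≪ 0.038: [OH-] ≈ √(1.3 × 10^-6 × 0.038) = 2.22 × 10^-4 M
Check: 0.58% ionized — well under 5%, approximation valid.
pOH = 3.65, so pH = 14.00 − pOH = 10.35

pH = 10.35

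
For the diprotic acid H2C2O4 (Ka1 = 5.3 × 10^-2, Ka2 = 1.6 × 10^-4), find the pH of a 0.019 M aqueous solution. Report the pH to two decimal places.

Since Ka1 ≫ Ka2, the first ionization dominates [H+].
Ka1 = x²/(0.019 − x) = 5.3 × 10^-2
Solving the quadratic: x = (−Ka1 + √(Ka1² + 4·Ka1·C₀))/2 = 1.48 × 10^-2 M
pH = −log(1.48 × 10^-2) = 1.83

pH = 1.83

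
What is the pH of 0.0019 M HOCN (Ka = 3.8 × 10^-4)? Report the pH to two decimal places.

pH = 3.17

HOCN ⇌ OCN- + H+
Let x = [H+] at equilibrium. Ka = x²/(0.0019 − x).
Here C₀/Ka ≈ 5, so the small-x approximation fails. Use the quadratic:
x = [−0.00038 + √(0.00038² + 2.89e-06)]/2 = 6.81 × 10^-4 M
pH = −log[H+] = −log(6.81 × 10^-4) = 3.17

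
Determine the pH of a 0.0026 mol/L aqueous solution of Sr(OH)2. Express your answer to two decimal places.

pH = 11.72

Sr(OH)2 is a strong base (each formula unit releases 2 OH-); [OH-] = 0.0052 M.
pOH = -log(0.0052) = 2.28
pH = 14.00 - 2.28 = 11.72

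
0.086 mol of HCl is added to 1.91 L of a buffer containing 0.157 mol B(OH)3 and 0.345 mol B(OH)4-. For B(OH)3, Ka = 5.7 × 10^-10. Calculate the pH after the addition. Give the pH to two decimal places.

pH = 9.27

Added H+ converts B(OH)4- to B(OH)3: B(OH)3 → 0.243 mol, B(OH)4- → 0.259 mol.
pKa = −log(5.7 × 10^-10) = 9.244
Henderson–Hasselbalch with mole ratio 0.259/0.243: pH = 9.244 + (+0.028)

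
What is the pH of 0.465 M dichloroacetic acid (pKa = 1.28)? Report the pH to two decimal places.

pH = 0.88

Cl2CHCOOH ⇌ Cl2CHCOO- + H+
Ka = 10^(−1.28) = 5.25 × 10^-2
Ka = [H+]²/(0.465 − [H+]) = 5.25 × 10^-2
Here C₀/Ka ≈ 8.86, so the small-[H+] approximation fails. Use the quadratic:
[H+] = (−Ka + √(Ka² + 4·Ka·C₀))/2 = 1.32 × 10^-1 M
pH = −log[H+] = −log(1.32 × 10^-1) = 0.88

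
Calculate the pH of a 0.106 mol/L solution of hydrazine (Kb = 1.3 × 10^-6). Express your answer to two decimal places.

N2H4 + H2O ⇌ N2H5+ + OH-
Kb = [OH-]²/(0.106 − [OH-]) = 1.3 × 10^-6
Neglecting [OH-] in the denominator: [OH-] = √(1.3 × 10^-6 × 0.106) = 3.71 × 10^-4 M
pOH = 3.43, so pH = 14.00 − pOH = 10.57

pH = 10.57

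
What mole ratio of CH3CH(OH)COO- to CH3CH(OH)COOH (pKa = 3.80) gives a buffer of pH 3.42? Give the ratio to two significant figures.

pH = pKa + log(r) ⇒ log(r) = 3.42 − 3.80 = -0.38
r = [CH3CH(OH)COO-]/[CH3CH(OH)COOH] = 10^(-0.38) = 0.417

ratio = 0.42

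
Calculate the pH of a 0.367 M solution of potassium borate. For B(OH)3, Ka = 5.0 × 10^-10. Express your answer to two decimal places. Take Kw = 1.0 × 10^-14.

B(OH)4- is the conjugate base of the weak acid B(OH)3.
Kb = Kw/Ka = 1.0×10^-14 / 5.0 × 10^-10 = 2.00 × 10^-5
From the ICE table, Kb = [OH-]²/(0.367 − [OH-]) = 2.00 × 10^-5.
Neglecting [OH-] in the denominator: [OH-] = √(2.00 × 10^-5 × 0.367) = 2.71 × 10^-3 M
([OH-]/C₀ = 0.74% < 5%, so the approximation holds.)
pOH = 2.57, so pH = 14.00 − pOH = 11.43

pH = 11.43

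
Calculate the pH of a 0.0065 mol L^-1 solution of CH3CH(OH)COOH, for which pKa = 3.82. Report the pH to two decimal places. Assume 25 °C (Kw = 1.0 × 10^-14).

CH3CH(OH)COOH ⇌ CH3CH(OH)COO- + H+
Ka = 10^(−3.82) = 1.51 × 10^-4
From the ICE table, Ka = [H+]²/(0.0065 − [H+]) = 1.51 × 10^-4.
The 5% rule fails; solving [H+]² + Ka·[H+] − Ka·C₀ = 0 exactly:
[H+] = (−Ka + √(Ka² + 4·Ka·C₀))/2 = 9.18 × 10^-4 M
pH = −log(9.18 × 10^-4) = 3.04

pH = 3.04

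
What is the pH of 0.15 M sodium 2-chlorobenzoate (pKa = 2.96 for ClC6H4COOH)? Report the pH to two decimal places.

pH = 8.07

ClC6H4COO- is the conjugate base of the weak acid ClC6H4COOH.
Ka = 10^(−2.96) = 1.10 × 10^-3
Kb = Kw/Ka = 1.0×10^-14 / 1.10 × 10^-3 = 9.09 × 10^-12
Kb = x²/(0.15 − x) = 9.09 × 10^-12
Since Kb ≪ C₀, x ≈ √(Kb·C₀) = 1.17 × 10^-6 M.
(x/C₀ = 0.00078% < 5%, so the approximation holds.)
pOH = −log(1.17 × 10^-6) = 5.93; pH = 14.00 − 5.93 = 8.07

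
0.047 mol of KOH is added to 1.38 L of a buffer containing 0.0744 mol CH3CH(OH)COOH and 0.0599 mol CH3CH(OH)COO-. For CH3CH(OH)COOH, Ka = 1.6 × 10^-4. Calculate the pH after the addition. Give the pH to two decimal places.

pH = 4.39

After neutralization: n(CH3CH(OH)COOH) = 0.0274 mol, n(CH3CH(OH)COO-) = 0.107 mol.
pKa = −log(1.6 × 10^-4) = 3.796
pH = pKa + log(n_CH3CH(OH)COO-/n_CH3CH(OH)COOH) = 3.796 + log(0.107/0.0274) = 3.796 + (+0.592)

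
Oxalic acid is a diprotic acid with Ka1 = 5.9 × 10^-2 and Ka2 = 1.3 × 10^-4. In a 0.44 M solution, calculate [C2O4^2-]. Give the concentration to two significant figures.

1.3 × 10^-4 M

First ionization gives [H+] ≈ [HC2O4-] = 1.34 × 10^-1 M.
Second step: Ka2 = [H+][C2O4^2-]/[HC2O4-] ≈ [C2O4^2-] (since [H+] ≈ [HC2O4-]).
So [C2O4^2-] ≈ Ka2.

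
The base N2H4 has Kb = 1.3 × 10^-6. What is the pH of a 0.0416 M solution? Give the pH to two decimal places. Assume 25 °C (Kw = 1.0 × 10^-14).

pH = 10.37

N2H4 + H2O ⇌ N2H5+ + OH-
From the ICE table, Kb = [OH-]²/(0.0416 − [OH-]) = 1.3 × 10^-6.
Since Kb ≪ C₀, [OH-] ≈ √(Kb·C₀) = 2.33 × 10^-4 M.
Check: 0.56% ionized — well under 5%, approximation valid.
pOH = 3.63, so pH = 14.00 − pOH = 10.37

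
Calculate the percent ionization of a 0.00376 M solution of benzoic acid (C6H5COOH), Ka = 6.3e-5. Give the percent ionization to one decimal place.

12.1%

C6H5COOH ⇌ C6H5COO- + H+; let x = [H+] at equilibrium.
Ka = x²/(C₀ − x); solving the quadratic gives x = 4.56 × 10^-4 M.
% ionization = x/C₀ × 100% = 4.56 × 10^-4/0.00376 × 100% = 12.1%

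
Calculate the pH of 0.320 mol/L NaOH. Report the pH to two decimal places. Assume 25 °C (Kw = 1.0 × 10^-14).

NaOH is a strong base; [OH-] = 0.32 M.
pOH = -log(0.32) = 0.49
pH = 14.00 - 0.49 = 13.51

pH = 13.51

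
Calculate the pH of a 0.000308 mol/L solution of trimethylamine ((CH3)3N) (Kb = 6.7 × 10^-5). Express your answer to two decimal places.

(CH3)3N + H2O ⇌ (CH3)3NH+ + OH-
Kb = x²/(0.000308 − x) = 6.7 × 10^-5
x is not negligible relative to C₀; solve x² + 6.7e-05·x − 2.06e-08 = 0.
x = (−Kb + √(Kb² + 4·Kb·C₀))/2 = 1.14 × 10^-4 M
pOH = 3.94, so pH = 14.00 − pOH = 10.06

pH = 10.06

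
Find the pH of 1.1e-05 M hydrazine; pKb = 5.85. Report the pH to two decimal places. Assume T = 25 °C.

N2H4 + H2O ⇌ N2H5+ + OH-
Kb = 10^(−5.85) = 1.41 × 10^-6
From the ICE table, Kb = [OH-]²/(1.1e-05 − [OH-]) = 1.41 × 10^-6.
[OH-] is not negligible relative to C₀; solve [OH-]² + 1.41e-06·[OH-] − 1.55e-11 = 0.
[OH-] = [−1.41e-06 + √(1.41e-06² + 6.2e-11)]/2 = 3.30 × 10^-6 M
pOH = −log(3.30 × 10^-6) = 5.48; pH = 14.00 − 5.48 = 8.52

pH = 8.52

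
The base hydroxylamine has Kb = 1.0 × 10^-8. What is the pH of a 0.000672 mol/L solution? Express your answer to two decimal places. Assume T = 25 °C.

pH = 8.41

NH2OH + H2O ⇌ NH3OH+ + OH-
Let x = [OH-] at equilibrium. Kb = x²/(0.000672 − x).
Since Kb ≪ C₀, x ≈ √(Kb·C₀) = 2.59 × 10^-6 M.
Check: 0.39% ionized — well under 5%, approximation valid.
pOH = 5.59, so pH = 14.00 − pOH = 8.41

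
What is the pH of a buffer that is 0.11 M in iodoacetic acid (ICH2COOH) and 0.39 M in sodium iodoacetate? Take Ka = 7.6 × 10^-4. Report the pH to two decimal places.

pH = 3.67

pKa = −log(7.6 × 10^-4) = 3.119
pH = pKa + log([A⁻]/[HA]) = 3.119 + log(0.39/0.11)
pH = 3.119 + (+0.550) = 3.67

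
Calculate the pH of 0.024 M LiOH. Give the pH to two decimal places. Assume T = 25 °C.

pH = 12.38

LiOH is a strong base; [OH-] = 0.024 M.
pOH = -log(0.024) = 1.62
pH = 14.00 - 1.62 = 12.38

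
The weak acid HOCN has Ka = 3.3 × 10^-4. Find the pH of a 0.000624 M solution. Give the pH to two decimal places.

HOCN ⇌ OCN- + H+
From the ICE table, Ka = x²/(0.000624 − x) = 3.3 × 10^-4.
Here C₀/Ka ≈ 1.89, so the small-x approximation fails. Use the quadratic:
x = [−0.00033 + √(0.00033² + 8.24e-07)]/2 = 3.18 × 10^-4 M
pH = −log(3.18 × 10^-4) = 3.50

pH = 3.50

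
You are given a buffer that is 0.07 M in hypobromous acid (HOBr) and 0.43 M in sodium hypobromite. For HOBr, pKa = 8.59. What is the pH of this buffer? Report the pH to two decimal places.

pH = 9.38

Using pH = pKa + log([base]/[acid]) with [base]/[acid] = 0.43/0.07:
pH = 8.59 + (+0.788) = 9.38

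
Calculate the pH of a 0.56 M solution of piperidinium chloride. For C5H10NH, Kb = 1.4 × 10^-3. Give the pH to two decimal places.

C5H10NH2+ is the conjugate acid of the weak base C5H10NH.
Ka = Kw/Kb = 1.0×10^-14 / 1.4 × 10^-3 = 7.14 × 10^-12
From the ICE table, Ka = x²/(0.56 − x) = 7.14 × 10^-12.
Since Ka ≪ C₀, x ≈ √(Ka·C₀) = 2.00 × 10^-6 M.
pH = −log(2.00 × 10^-6) = 5.70

pH = 5.70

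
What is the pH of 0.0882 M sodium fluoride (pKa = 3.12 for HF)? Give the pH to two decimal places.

F- is the conjugate base of the weak acid HF.
Ka = 10^(−3.12) = 7.59 × 10^-4
Kb = Kw/Ka = 1.0×10^-14 / 7.59 × 10^-4 = 1.32 × 10^-11
From the ICE table, Kb = [OH-]²/(0.0882 − [OH-]) = 1.32 × 10^-11.
Assume [OH-] ≪ 0.0882: [OH-] ≈ √(1.32 × 10^-11 × 0.0882) = 1.08 × 10^-6 M
pOH = −log(1.08 × 10^-6) = 5.97; pH = 14.00 − 5.97 = 8.03

pH = 8.03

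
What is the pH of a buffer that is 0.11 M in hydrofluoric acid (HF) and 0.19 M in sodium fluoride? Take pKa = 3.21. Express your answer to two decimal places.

pH = 3.45

Using pH = pKa + log([base]/[acid]) with [base]/[acid] = 0.19/0.11:
pH = 3.21 + (+0.237) = 3.45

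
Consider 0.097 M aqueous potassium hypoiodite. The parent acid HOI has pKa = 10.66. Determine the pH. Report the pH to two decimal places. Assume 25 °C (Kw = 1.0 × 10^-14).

pH = 11.81

OI- is the conjugate base of the weak acid HOI.
Ka = 10^(−10.66) = 2.19 × 10^-11
Kb = Kw/Ka = 1.0×10^-14 / 2.19 × 10^-11 = 4.57 × 10^-4
From the ICE table, Kb = x²/(0.097 − x) = 4.57 × 10^-4.
Here C₀/Kb ≈ 212, so the small-x approximation fails. Use the quadratic:
x = (−Kb + √(Kb² + 4·Kb·C₀))/2 = 6.43 × 10^-3 M
pOH = 2.19, so pH = 14.00 − pOH = 11.81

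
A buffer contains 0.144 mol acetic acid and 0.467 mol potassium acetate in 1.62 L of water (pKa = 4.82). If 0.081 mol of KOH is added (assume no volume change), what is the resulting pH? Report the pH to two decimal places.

After neutralization: n(CH3COOH) = 0.063 mol, n(CH3COO-) = 0.548 mol.
pH = pKa + log([A⁻]/[HA]) = 4.82 + log(0.548/0.063) = 4.82 +0.939

pH = 5.76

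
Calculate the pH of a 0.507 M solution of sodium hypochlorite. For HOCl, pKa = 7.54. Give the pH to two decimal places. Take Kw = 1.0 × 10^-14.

OCl- is the conjugate base of the weak acid HOCl.
Ka = 10^(−7.54) = 2.88 × 10^-8
Kb = Kw/Ka = 1.0×10^-14 / 2.88 × 10^-8 = 3.47 × 10^-7
Let x = [OH-] at equilibrium. Kb = x²/(0.507 − x).
Neglecting x in the denominator: x = √(3.47 × 10^-7 × 0.507) = 4.19 × 10^-4 M
Check: 0.083% ionized — well under 5%, approximation valid.
pOH = 3.38, so pH = 14.00 − pOH = 10.62

pH = 10.62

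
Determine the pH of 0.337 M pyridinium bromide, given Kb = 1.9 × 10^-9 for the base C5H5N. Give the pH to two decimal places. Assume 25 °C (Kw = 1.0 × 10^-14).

C5H5NH+ is the conjugate acid of the weak base C5H5N.
Ka = Kw/Kb = 1.0×10^-14 / 1.9 × 10^-9 = 5.26 × 10^-6
From the ICE table, Ka = [H+]²/(0.337 − [H+]) = 5.26 × 10^-6.
Since Ka ≪ C₀, [H+] ≈ √(Ka·C₀) = 1.33 × 10^-3 M.
Check: 0.4% ionized — well under 5%, approximation valid.
pH = −log(1.33 × 10^-3) = 2.88

pH = 2.88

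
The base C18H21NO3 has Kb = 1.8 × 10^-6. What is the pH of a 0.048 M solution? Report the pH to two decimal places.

C18H21NO3 + H2O ⇌ C18H22NO3+ + OH-
From the ICE table, Kb = x²/(0.048 − x) = 1.8 × 10^-6.
Neglecting x in the denominator: x = √(1.8 × 10^-6 × 0.048) = 2.94 × 10^-4 M
pOH = −log(2.94 × 10^-4) = 3.53; pH = 14.00 − 3.53 = 10.47

pH = 10.47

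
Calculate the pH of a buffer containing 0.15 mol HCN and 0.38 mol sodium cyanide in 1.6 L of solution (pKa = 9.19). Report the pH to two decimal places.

pH = pKa + log([A⁻]/[HA]) = 9.19 + log(0.38/0.15)
pH = 9.19 + (+0.404) = 9.59

pH = 9.59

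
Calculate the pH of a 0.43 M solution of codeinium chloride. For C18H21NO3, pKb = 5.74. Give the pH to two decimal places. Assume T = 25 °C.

pH = 4.31

C18H22NO3+ is the conjugate acid of the weak base C18H21NO3.
Kb = 10^(−5.74) = 1.82 × 10^-6
Ka = Kw/Kb = 1.0×10^-14 / 1.82 × 10^-6 = 5.49 × 10^-9
From the ICE table, Ka = x²/(0.43 − x) = 5.49 × 10^-9.
Neglecting x in the denominator: x = √(5.49 × 10^-9 × 0.43) = 4.86 × 10^-5 M
pH = −log(4.86 × 10^-5) = 4.31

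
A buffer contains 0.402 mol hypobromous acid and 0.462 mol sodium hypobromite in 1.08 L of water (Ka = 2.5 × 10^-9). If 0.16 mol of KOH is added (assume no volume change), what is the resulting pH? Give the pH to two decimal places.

After neutralization: n(HOBr) = 0.242 mol, n(OBr-) = 0.622 mol.
pKa = −log(2.5 × 10^-9) = 8.602
Henderson–Hasselbalch with mole ratio 0.622/0.242: pH = 8.602 + (+0.410)

pH = 9.01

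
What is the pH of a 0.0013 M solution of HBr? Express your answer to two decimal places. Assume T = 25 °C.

HBr is a strong acid and dissociates completely, so [H+] = 0.0013 M.
pH = -log(0.0013) = 2.89

pH = 2.89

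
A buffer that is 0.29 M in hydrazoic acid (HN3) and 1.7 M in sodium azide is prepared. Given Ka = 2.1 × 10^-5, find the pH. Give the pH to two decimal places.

pKa = −log(2.1 × 10^-5) = 4.678
pH = pKa + log([A⁻]/[HA]) = 4.678 + log(1.7/0.29)
pH = 4.678 + (+0.768) = 5.45

pH = 5.45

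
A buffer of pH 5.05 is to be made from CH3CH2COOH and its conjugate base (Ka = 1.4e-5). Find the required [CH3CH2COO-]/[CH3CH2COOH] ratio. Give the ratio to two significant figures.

pKa = -log(1.4 × 10^-5) = 4.854
pH = pKa + log(r) ⇒ log(r) = 5.05 − 4.854 = +0.196
r = [CH3CH2COO-]/[CH3CH2COOH] = 10^(+0.196) = 1.57

ratio = 1.6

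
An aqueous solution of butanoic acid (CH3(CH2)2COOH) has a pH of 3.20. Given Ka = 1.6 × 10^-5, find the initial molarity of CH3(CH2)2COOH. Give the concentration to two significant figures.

C₀ = 2.6 × 10^-2 M

[H+] = 10^(-3.20) = 6.31 × 10^-4 M = x
Ka = x²/(C₀ − x) ⇒ C₀ = x + x²/Ka
C₀ = 6.31 × 10^-4 + (6.31 × 10^-4)²/(1.6 × 10^-5) = 2.55 × 10^-2 M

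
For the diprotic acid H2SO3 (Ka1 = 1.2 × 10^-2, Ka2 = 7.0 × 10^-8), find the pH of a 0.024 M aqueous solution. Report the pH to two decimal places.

Since Ka1 ≫ Ka2, the first ionization dominates [H+].
Ka1 = x²/(0.024 − x) = 1.2 × 10^-2
Solving the quadratic: x = (−Ka1 + √(Ka1² + 4·Ka1·C₀))/2 = 1.20 × 10^-2 M
pH = −log(1.20 × 10^-2) = 1.92

pH = 1.92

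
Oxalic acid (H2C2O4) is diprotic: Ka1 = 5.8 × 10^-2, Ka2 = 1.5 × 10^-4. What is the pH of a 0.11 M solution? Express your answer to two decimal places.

Ka1 ≫ Ka2, so treat the first dissociation as the only significant source of H+.
Ka1 = x²/(0.11 − x) = 5.8 × 10^-2
Solving the quadratic: x = (−Ka1 + √(Ka1² + 4·Ka1·C₀))/2 = 5.60 × 10^-2 M
pH = −log(5.60 × 10^-2) = 1.25

pH = 1.25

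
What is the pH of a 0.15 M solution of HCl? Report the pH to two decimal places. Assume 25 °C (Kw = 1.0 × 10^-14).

HCl is a strong acid and dissociates completely, so [H+] = 0.15 M.
pH = -log(0.15) = 0.82

pH = 0.82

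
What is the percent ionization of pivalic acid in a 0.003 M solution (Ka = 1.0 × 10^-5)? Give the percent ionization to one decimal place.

5.6%

(CH3)3CCOOH ⇌ (CH3)3CCOO- + H+; let x = [H+] at equilibrium.
Ka = x²/(C₀ − x); solving the quadratic gives x = 1.68 × 10^-4 M.
Fraction ionized = 1.68 × 10^-4 / 0.003 = 0.0560 → 5.6%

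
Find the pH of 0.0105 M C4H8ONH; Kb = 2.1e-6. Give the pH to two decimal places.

C4H8ONH + H2O ⇌ C4H8ONH2+ + OH-
Kb = x²/(0.0105 − x) = 2.1 × 10^-6
Neglecting x in the denominator: x = √(2.1 × 10^-6 × 0.0105) = 1.48 × 10^-4 M
(x/C₀ = 1.4% < 5%, so the approximation holds.)
pOH = 3.83, so pH = 14.00 − pOH = 10.17

pH = 10.17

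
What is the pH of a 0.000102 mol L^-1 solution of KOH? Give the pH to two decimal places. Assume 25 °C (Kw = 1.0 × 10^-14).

pH = 10.01

KOH is a strong base; [OH-] = 0.000102 M.
pOH = -log(0.000102) = 3.99
pH = 14.00 - 3.99 = 10.01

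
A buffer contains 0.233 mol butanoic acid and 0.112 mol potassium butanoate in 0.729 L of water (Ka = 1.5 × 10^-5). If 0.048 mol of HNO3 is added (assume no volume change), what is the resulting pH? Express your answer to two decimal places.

After neutralization: n(CH3(CH2)2COOH) = 0.281 mol, n(CH3(CH2)2COO-) = 0.064 mol.
pKa = −log(1.5 × 10^-5) = 4.824
Henderson–Hasselbalch with mole ratio 0.064/0.281: pH = 4.824 + (-0.643)

pH = 4.18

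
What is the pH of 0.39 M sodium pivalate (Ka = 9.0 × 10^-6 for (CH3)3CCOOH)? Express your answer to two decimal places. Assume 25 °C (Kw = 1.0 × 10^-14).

(CH3)3CCOO- is the conjugate base of the weak acid (CH3)3CCOOH.
Kb = Kw/Ka = 1.0×10^-14 / 9.0 × 10^-6 = 1.11 × 10^-9
Kb = [OH-]²/(0.39 − [OH-]) = 1.11 × 10^-9
Since Kb ≪ C₀, [OH-] ≈ √(Kb·C₀) = 2.08 × 10^-5 M.
pOH = −log(2.08 × 10^-5) = 4.68; pH = 14.00 − 4.68 = 9.32

pH = 9.32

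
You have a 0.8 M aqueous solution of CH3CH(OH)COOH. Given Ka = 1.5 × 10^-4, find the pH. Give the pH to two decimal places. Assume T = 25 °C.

CH3CH(OH)COOH ⇌ CH3CH(OH)COO- + H+
Let x = [H+] at equilibrium. Ka = x²/(0.8 − x).
Assume x ≪ 0.8: x ≈ √(1.5 × 10^-4 × 0.8) = 1.10 × 10^-2 M
pH = −log[H+] = −log(1.10 × 10^-2) = 1.96

pH = 1.96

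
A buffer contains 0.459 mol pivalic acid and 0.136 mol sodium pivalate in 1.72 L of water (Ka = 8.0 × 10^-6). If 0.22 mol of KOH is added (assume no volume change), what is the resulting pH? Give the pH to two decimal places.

After neutralization: n((CH3)3CCOOH) = 0.239 mol, n((CH3)3CCOO-) = 0.356 mol.
pKa = −log(8.0 × 10^-6) = 5.097
pH = pKa + log([A⁻]/[HA]) = 5.097 + log(0.356/0.239) = 5.097 +0.173

pH = 5.27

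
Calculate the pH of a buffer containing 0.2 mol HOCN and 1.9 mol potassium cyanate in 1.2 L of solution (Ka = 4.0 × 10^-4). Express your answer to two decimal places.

pH = 4.38

pKa = −log(4.0 × 10^-4) = 3.398
pH = pKa + log([A⁻]/[HA]) = 3.398 + log(1.9/0.2)
pH = 3.398 + (+0.978) = 4.38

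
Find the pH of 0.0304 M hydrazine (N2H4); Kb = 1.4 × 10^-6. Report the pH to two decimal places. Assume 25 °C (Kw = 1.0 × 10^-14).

N2H4 + H2O ⇌ N2H5+ + OH-
Kb = [OH-]²/(0.0304 − [OH-]) = 1.4 × 10^-6
Since Kb ≪ C₀, [OH-] ≈ √(Kb·C₀) = 2.06 × 10^-4 M.
pOH = 3.69, so pH = 14.00 − pOH = 10.31

pH = 10.31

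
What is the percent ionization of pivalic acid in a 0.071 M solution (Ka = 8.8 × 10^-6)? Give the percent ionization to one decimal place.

1.1%

(CH3)3CCOOH ⇌ (CH3)3CCOO- + H+; let x = [H+] at equilibrium.
x ≈ √(Ka·C₀) = √(8.8 × 10^-6 × 0.071) = 7.90 × 10^-4 M
% ionization = x/C₀ × 100% = 7.90 × 10^-4/0.071 × 100% = 1.1%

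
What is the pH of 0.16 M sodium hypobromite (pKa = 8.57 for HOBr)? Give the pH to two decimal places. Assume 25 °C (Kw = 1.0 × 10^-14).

pH = 10.89

OBr- is the conjugate base of the weak acid HOBr.
Ka = 10^(−8.57) = 2.69 × 10^-9
Kb = Kw/Ka = 1.0×10^-14 / 2.69 × 10^-9 = 3.72 × 10^-6
Let x = [OH-] at equilibrium. Kb = x²/(0.16 − x).
Neglecting x in the denominator: x = √(3.72 × 10^-6 × 0.16) = 7.71 × 10^-4 M
pOH = 3.11, so pH = 14.00 − pOH = 10.89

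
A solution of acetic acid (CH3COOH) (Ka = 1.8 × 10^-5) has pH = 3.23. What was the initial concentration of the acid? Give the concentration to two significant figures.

[H+] = 10^(-3.23) = 5.89 × 10^-4 M = x
Ka = x²/(C₀ − x) ⇒ C₀ = x + x²/Ka
C₀ = 5.89 × 10^-4 + (5.89 × 10^-4)²/(1.8 × 10^-5) = 1.99 × 10^-2 M

C₀ = 2.0 × 10^-2 M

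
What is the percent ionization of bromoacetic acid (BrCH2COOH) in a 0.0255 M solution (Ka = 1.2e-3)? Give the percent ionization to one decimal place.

19.5%

BrCH2COOH ⇌ BrCH2COO- + H+; let x = [H+] at equilibrium.
Solve x² + 0.0012x − 3.06e-05 = 0 → x = 4.96 × 10^-3 M
Fraction ionized = 4.96 × 10^-3 / 0.0255 = 0.1945 → 19.5%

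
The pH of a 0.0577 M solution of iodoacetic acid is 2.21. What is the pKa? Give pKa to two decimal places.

pKa = 3.13

[H+] = 10^(-2.21) = 6.17 × 10^-3 M
At equilibrium [HA] = 0.0577 − 6.17 × 10^-3 = 5.15 × 10^-2 M
Ka = [H+][A-]/[HA] = (6.17 × 10^-3)² / 5.15 × 10^-2 = 7.39 × 10^-4
pKa = -log(7.39 × 10^-4) = 3.13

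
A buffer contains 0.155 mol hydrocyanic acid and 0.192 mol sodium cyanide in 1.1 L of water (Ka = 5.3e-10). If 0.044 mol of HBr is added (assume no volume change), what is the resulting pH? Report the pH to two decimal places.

Added H+ converts CN- to HCN: HCN → 0.199 mol, CN- → 0.148 mol.
pKa = −log(5.3 × 10^-10) = 9.276
pH = pKa + log(n_CN-/n_HCN) = 9.276 + log(0.148/0.199) = 9.276 + (-0.129)

pH = 9.15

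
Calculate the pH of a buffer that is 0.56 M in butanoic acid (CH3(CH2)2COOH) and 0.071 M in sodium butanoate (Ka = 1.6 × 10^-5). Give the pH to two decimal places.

pH = 3.90

pKa = −log(1.6 × 10^-5) = 4.796
Henderson–Hasselbalch: pH = pKa + log([CH3(CH2)2COO-]/[CH3(CH2)2COOH]) = 4.796 + log(0.071/0.56)
pH = 4.796 + (-0.897) = 3.90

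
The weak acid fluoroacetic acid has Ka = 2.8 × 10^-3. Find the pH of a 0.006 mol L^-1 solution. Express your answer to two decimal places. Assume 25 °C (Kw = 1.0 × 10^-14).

FCH2COOH ⇌ FCH2COO- + H+
Let x = [H+] at equilibrium. Ka = x²/(0.006 − x).
x is not negligible relative to C₀; solve x² + 0.0028·x − 1.68e-05 = 0.
x = [−0.0028 + √(0.0028² + 6.72e-05)]/2 = 2.93 × 10^-3 M
pH = −log(2.93 × 10^-3) = 2.53

pH = 2.53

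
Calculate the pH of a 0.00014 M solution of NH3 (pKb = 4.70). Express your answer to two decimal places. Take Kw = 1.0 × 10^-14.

pH = 9.64

NH3 + H2O ⇌ NH4+ + OH-
Kb = 10^(−4.70) = 2.00 × 10^-5
Kb = [OH-]²/(0.00014 − [OH-]) = 2.00 × 10^-5
Here C₀/Kb ≈ 7, so the small-[OH-] approximation fails. Use the quadratic:
[OH-] = (−Kb + √(Kb² + 4·Kb·C₀))/2 = 4.39 × 10^-5 M
pOH = −log(4.39 × 10^-5) = 4.36; pH = 14.00 − 4.36 = 9.64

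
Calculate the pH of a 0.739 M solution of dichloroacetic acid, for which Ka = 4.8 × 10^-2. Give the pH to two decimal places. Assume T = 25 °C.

Cl2CHCOOH ⇌ Cl2CHCOO- + H+
Ka = [H+]²/(0.739 − [H+]) = 4.8 × 10^-2
Here C₀/Ka ≈ 15.4, so the small-[H+] approximation fails. Use the quadratic:
[H+] = (−Ka + √(Ka² + 4·Ka·C₀))/2 = 1.66 × 10^-1 M
pH = −log[H+] = −log(1.66 × 10^-1) = 0.78

pH = 0.78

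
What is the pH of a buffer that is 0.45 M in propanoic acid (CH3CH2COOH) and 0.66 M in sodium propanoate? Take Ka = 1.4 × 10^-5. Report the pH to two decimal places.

pKa = −log(1.4 × 10^-5) = 4.854
Henderson–Hasselbalch: pH = pKa + log([CH3CH2COO-]/[CH3CH2COOH]) = 4.854 + log(0.66/0.45)
pH = 4.854 + (+0.166) = 5.02

pH = 5.02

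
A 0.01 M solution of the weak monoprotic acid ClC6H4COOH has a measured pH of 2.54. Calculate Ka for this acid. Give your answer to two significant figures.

Ka = 1.2 × 10^-3

[H+] = 10^(-2.54) = 2.88 × 10^-3 M
At equilibrium [HA] = 0.01 − 2.88 × 10^-3 = 7.12 × 10^-3 M
Ka = [H+][A-]/[HA] = (2.88 × 10^-3)² / 7.12 × 10^-3 = 1.2 × 10^-3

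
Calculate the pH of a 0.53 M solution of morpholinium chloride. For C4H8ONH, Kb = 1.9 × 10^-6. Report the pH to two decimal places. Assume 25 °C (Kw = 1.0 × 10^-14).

pH = 4.28

C4H8ONH2+ is the conjugate acid of the weak base C4H8ONH.
Ka = Kw/Kb = 1.0×10^-14 / 1.9 × 10^-6 = 5.26 × 10^-9
Ka = [H+]²/(0.53 − [H+]) = 5.26 × 10^-9
Neglecting [H+] in the denominator: [H+] = √(5.26 × 10^-9 × 0.53) = 5.28 × 10^-5 M
pH = −log[H+] = −log(5.28 × 10^-5) = 4.28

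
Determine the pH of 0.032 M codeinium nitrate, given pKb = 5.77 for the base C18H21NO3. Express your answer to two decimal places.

C18H22NO3+ is the conjugate acid of the weak base C18H21NO3.
Kb = 10^(−5.77) = 1.70 × 10^-6
Ka = Kw/Kb = 1.0×10^-14 / 1.70 × 10^-6 = 5.88 × 10^-9
Let x = [H+] at equilibrium. Ka = x²/(0.032 − x).
Neglecting x in the denominator: x = √(5.88 × 10^-9 × 0.032) = 1.37 × 10^-5 M
Check: 0.043% ionized — well under 5%, approximation valid.
pH = −log[H+] = −log(1.37 × 10^-5) = 4.86

pH = 4.86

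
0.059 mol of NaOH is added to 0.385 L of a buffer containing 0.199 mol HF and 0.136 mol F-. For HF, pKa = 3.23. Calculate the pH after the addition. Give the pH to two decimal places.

After neutralization: n(HF) = 0.14 mol, n(F-) = 0.195 mol.
Henderson–Hasselbalch with mole ratio 0.195/0.14: pH = 3.23 + (+0.144)

pH = 3.37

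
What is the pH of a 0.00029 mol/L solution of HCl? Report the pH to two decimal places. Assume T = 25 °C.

HCl is a strong acid and dissociates completely, so [H+] = 0.00029 M.
pH = -log(0.00029) = 3.54

pH = 3.54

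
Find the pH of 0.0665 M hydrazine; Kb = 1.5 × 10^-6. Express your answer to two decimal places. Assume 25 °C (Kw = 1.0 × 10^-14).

N2H4 + H2O ⇌ N2H5+ + OH-
Kb = [OH-]²/(0.0665 − [OH-]) = 1.5 × 10^-6
Neglecting [OH-] in the denominator: [OH-] = √(1.5 × 10^-6 × 0.0665) = 3.16 × 10^-4 M
pOH = 3.50, so pH = 14.00 − pOH = 10.50

pH = 10.50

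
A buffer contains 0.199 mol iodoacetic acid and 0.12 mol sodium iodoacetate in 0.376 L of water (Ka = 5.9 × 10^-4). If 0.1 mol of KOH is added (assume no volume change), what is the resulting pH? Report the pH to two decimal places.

After neutralization: n(ICH2COOH) = 0.099 mol, n(ICH2COO-) = 0.22 mol.
pKa = −log(5.9 × 10^-4) = 3.229
pH = pKa + log([A⁻]/[HA]) = 3.229 + log(0.22/0.099) = 3.229 +0.347

pH = 3.58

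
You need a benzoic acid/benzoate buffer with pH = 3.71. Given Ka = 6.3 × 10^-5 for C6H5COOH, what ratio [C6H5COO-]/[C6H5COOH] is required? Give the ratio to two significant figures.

pKa = -log(6.3 × 10^-5) = 4.201
pH = pKa + log(r) ⇒ log(r) = 3.71 − 4.201 = -0.491
r = [C6H5COO-]/[C6H5COOH] = 10^(-0.491) = 0.323

ratio = 0.32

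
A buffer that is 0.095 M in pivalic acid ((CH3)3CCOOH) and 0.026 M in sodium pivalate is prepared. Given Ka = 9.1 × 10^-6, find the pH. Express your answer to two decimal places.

pH = 4.48

pKa = −log(9.1 × 10^-6) = 5.041
Using pH = pKa + log([base]/[acid]) with [base]/[acid] = 0.026/0.095:
pH = 5.041 + (-0.563) = 4.48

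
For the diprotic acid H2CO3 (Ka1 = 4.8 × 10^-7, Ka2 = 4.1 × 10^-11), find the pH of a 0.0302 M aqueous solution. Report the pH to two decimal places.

pH = 3.92

Ka1 ≫ Ka2, so treat the first dissociation as the only significant source of H+.
Ka1 = x²/(0.0302 − x) = 4.8 × 10^-7
x ≈ √(4.8 × 10^-7 × 0.0302) = 1.20 × 10^-4 M
pH = −log(1.20 × 10^-4) = 3.92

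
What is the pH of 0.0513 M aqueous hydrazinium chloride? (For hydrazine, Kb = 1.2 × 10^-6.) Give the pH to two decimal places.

pH = 4.68

N2H5+ is the conjugate acid of the weak base N2H4.
Ka = Kw/Kb = 1.0×10^-14 / 1.2 × 10^-6 = 8.33 × 10^-9
From the ICE table, Ka = x²/(0.0513 − x) = 8.33 × 10^-9.
Assume x ≪ 0.0513: x ≈ √(8.33 × 10^-9 × 0.0513) = 2.07 × 10^-5 M
pH = −log(2.07 × 10^-5) = 4.68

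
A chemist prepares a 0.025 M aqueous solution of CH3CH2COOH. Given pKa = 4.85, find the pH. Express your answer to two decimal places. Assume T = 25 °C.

CH3CH2COOH ⇌ CH3CH2COO- + H+
Ka = 10^(−4.85) = 1.41 × 10^-5
Let x = [H+] at equilibrium. Ka = x²/(0.025 − x).
Assume x ≪ 0.025: x ≈ √(1.41 × 10^-5 × 0.025) = 5.94 × 10^-4 M
(x/C₀ = 2.4% < 5%, so the approximation holds.)
pH = −log(5.94 × 10^-4) = 3.23

pH = 3.23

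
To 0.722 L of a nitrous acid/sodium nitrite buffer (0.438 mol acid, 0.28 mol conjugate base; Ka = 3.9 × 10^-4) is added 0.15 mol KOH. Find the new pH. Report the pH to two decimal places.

After neutralization: n(HNO2) = 0.288 mol, n(NO2-) = 0.43 mol.
pKa = −log(3.9 × 10^-4) = 3.409
pH = pKa + log(n_NO2-/n_HNO2) = 3.409 + log(0.43/0.288) = 3.409 + (+0.174)

pH = 3.58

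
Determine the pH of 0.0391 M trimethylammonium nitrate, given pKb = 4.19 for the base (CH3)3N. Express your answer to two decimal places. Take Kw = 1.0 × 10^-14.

(CH3)3NH+ is the conjugate acid of the weak base (CH3)3N.
Kb = 10^(−4.19) = 6.46 × 10^-5
Ka = Kw/Kb = 1.0×10^-14 / 6.46 × 10^-5 = 1.55 × 10^-10
Ka = [H+]²/(0.0391 − [H+]) = 1.55 × 10^-10
Neglecting [H+] in the denominator: [H+] = √(1.55 × 10^-10 × 0.0391) = 2.46 × 10^-6 M
pH = −log(2.46 × 10^-6) = 5.61

pH = 5.61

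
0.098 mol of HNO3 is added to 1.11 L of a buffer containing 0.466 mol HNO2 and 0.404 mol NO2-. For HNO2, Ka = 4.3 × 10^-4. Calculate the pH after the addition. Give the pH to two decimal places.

pH = 3.10

Added H+ converts NO2- to HNO2: HNO2 → 0.564 mol, NO2- → 0.306 mol.
pKa = −log(4.3 × 10^-4) = 3.367
Henderson–Hasselbalch with mole ratio 0.306/0.564: pH = 3.367 + (-0.266)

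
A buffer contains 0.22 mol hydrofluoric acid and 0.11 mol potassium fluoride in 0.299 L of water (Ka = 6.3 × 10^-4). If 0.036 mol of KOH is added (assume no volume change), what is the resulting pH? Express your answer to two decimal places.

pH = 3.10

OH- converts HF to F-: HF → 0.184 mol, F- → 0.146 mol.
pKa = −log(6.3 × 10^-4) = 3.201
pH = pKa + log(n_F-/n_HF) = 3.201 + log(0.146/0.184) = 3.201 + (-0.100)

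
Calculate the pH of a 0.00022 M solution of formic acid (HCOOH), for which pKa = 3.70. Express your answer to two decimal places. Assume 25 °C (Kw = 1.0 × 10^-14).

HCOOH ⇌ HCOO- + H+
Ka = 10^(−3.70) = 2.00 × 10^-4
From the ICE table, Ka = [H+]²/(0.00022 − [H+]) = 2.00 × 10^-4.
The 5% rule fails; solving [H+]² + Ka·[H+] − Ka·C₀ = 0 exactly:
[H+] = (−Ka + √(Ka² + 4·Ka·C₀))/2 = 1.32 × 10^-4 M
pH = −log[H+] = −log(1.32 × 10^-4) = 3.88

pH = 3.88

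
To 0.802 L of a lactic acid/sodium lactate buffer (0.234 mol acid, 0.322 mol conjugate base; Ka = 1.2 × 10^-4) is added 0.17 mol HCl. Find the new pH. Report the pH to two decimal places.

After neutralization: n(CH3CH(OH)COOH) = 0.404 mol, n(CH3CH(OH)COO-) = 0.152 mol.
pKa = −log(1.2 × 10^-4) = 3.921
pH = pKa + log([A⁻]/[HA]) = 3.921 + log(0.152/0.404) = 3.921 -0.425

pH = 3.50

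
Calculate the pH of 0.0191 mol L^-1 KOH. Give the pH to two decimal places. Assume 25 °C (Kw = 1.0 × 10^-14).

KOH is a strong base; [OH-] = 0.0191 M.
pOH = -log(0.0191) = 1.72
pH = 14.00 - 1.72 = 12.28

pH = 12.28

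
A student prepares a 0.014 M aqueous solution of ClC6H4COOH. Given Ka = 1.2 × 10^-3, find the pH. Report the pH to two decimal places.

pH = 2.45

ClC6H4COOH ⇌ ClC6H4COO- + H+
Let x = [H+] at equilibrium. Ka = x²/(0.014 − x).
The 5% rule fails; solving x² + Ka·x − Ka·C₀ = 0 exactly:
x = (−Ka + √(Ka² + 4·Ka·C₀))/2 = 3.54 × 10^-3 M
pH = −log[H+] = −log(3.54 × 10^-3) = 2.45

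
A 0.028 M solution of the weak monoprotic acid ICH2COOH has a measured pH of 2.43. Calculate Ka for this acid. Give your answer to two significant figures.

[H+] = 10^(-2.43) = 3.72 × 10^-3 M
At equilibrium [HA] = 0.028 − 3.72 × 10^-3 = 2.43 × 10^-2 M
Ka = [H+][A-]/[HA] = (3.72 × 10^-3)² / 2.43 × 10^-2 = 5.7 × 10^-4

Ka = 5.7 × 10^-4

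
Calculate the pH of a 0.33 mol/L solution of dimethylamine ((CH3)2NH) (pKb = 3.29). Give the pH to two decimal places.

(CH3)2NH + H2O ⇌ (CH3)2NH2+ + OH-
Kb = 10^(−3.29) = 5.13 × 10^-4
From the ICE table, Kb = x²/(0.33 − x) = 5.13 × 10^-4.
Assume x ≪ 0.33: x ≈ √(5.13 × 10^-4 × 0.33) = 1.30 × 10^-2 M
Check: 3.9% ionized — well under 5%, approximation valid.
pOH = 1.89, so pH = 14.00 − pOH = 12.11

pH = 12.11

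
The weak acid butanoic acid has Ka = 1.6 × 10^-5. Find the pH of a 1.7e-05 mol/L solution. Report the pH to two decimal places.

CH3(CH2)2COOH ⇌ CH3(CH2)2COO- + H+
Ka = [H+]²/(1.7e-05 − [H+]) = 1.6 × 10^-5
[H+] is not negligible relative to C₀; solve [H+]² + 1.6e-05·[H+] − 2.72e-10 = 0.
[H+] = [−1.6e-05 + √(1.6e-05² + 1.09e-09)]/2 = 1.03 × 10^-5 M
pH = −log(1.03 × 10^-5) = 4.99

pH = 4.99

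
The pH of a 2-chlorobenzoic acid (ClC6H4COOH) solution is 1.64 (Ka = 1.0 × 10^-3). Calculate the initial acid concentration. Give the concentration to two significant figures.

[H+] = 10^(-1.64) = 2.29 × 10^-2 M = x
Ka = x²/(C₀ − x) ⇒ C₀ = x + x²/Ka
C₀ = 2.29 × 10^-2 + (2.29 × 10^-2)²/(1.0 × 10^-3) = 5.47 × 10^-1 M

C₀ = 5.5 × 10^-1 M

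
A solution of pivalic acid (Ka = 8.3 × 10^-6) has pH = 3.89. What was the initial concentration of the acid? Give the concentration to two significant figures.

C₀ = 2.1 × 10^-3 M

[H+] = 10^(-3.89) = 1.29 × 10^-4 M = x
Ka = x²/(C₀ − x) ⇒ C₀ = x + x²/Ka
C₀ = 1.29 × 10^-4 + (1.29 × 10^-4)²/(8.3 × 10^-6) = 2.13 × 10^-3 M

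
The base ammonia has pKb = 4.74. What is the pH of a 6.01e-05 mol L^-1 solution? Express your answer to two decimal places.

NH3 + H2O ⇌ NH4+ + OH-
Kb = 10^(−4.74) = 1.82 × 10^-5
Kb = [OH-]²/(6.01e-05 − [OH-]) = 1.82 × 10^-5
The 5% rule fails; solving [OH-]² + Kb·[OH-] − Kb·C₀ = 0 exactly:
[OH-] = [−1.82e-05 + √(1.82e-05² + 4.38e-09)]/2 = 2.52 × 10^-5 M
pOH = −log(2.52 × 10^-5) = 4.60; pH = 14.00 − 4.60 = 9.40

pH = 9.40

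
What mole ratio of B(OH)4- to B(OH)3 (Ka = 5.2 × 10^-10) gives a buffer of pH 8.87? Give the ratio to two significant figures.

pKa = -log(5.2 × 10^-10) = 9.284
pH = pKa + log(r) ⇒ log(r) = 8.87 − 9.284 = -0.414
r = [B(OH)4-]/[B(OH)3] = 10^(-0.414) = 0.385

ratio = 0.39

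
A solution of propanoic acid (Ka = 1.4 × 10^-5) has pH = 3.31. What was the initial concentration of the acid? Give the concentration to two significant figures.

[H+] = 10^(-3.31) = 4.90 × 10^-4 M = x
Ka = x²/(C₀ − x) ⇒ C₀ = x + x²/Ka
C₀ = 4.90 × 10^-4 + (4.90 × 10^-4)²/(1.4 × 10^-5) = 1.76 × 10^-2 M

C₀ = 1.8 × 10^-2 M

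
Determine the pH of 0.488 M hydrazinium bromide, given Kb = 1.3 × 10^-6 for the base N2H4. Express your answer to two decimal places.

pH = 4.21

N2H5+ is the conjugate acid of the weak base N2H4.
Ka = Kw/Kb = 1.0×10^-14 / 1.3 × 10^-6 = 7.69 × 10^-9
From the ICE table, Ka = [H+]²/(0.488 − [H+]) = 7.69 × 10^-9.
Neglecting [H+] in the denominator: [H+] = √(7.69 × 10^-9 × 0.488) = 6.13 × 10^-5 M
pH = −log(6.13 × 10^-5) = 4.21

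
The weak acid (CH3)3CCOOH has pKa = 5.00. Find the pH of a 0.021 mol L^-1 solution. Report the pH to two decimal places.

pH = 3.34

(CH3)3CCOOH ⇌ (CH3)3CCOO- + H+
Ka = 10^(−5.00) = 1.00 × 10^-5
Ka = x²/(0.021 − x) = 1.00 × 10^-5
Assume x ≪ 0.021: x ≈ √(1.00 × 10^-5 × 0.021) = 4.58 × 10^-4 M
(x/C₀ = 2.2% < 5%, so the approximation holds.)
pH = −log[H+] = −log(4.58 × 10^-4) = 3.34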